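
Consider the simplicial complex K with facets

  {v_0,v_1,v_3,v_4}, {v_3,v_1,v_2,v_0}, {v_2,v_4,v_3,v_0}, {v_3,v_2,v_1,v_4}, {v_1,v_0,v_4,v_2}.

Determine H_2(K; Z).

H_2 ≅ 0.

K has 5 vertices, 10 edges, 10 triangles, 5 3-simplices.
rank ∂_2 = 6, rank ∂_3 = 4 ⇒ b_2 = 10 − 6 − 4 = 0; all invariant factors of ∂_3 are 1 so no torsion. So H_2 = 0.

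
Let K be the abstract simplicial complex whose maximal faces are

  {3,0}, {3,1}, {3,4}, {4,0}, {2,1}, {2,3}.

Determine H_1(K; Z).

H_1 ≅ Z^2.

Take the total order 0 < 1 < 2 < 3 < 4 on the vertex set. Then K (dimension 1) consists of the simplices:

  0-simplices (5): [0], [1], [2], [3], [4]
  1-simplices (6): [0,3], [0,4], [1,2], [1,3], [2,3], [3,4]

giving chain groups C_0 ≅ Z^5, C_1 ≅ Z^6.

Boundary ∂_1: C_1 → C_0 is given by ∂[p,q] = [q] − [p]. For instance
  ∂[2,3] = [3] − [2].
This gives a 5×6 integer matrix of rank 4; reducing to Smith normal form yields diagonal entries (1,1,1,1).

Computing H_k = (kernel of ∂_k) / (image of ∂_{k+1}):

  H_1: rank ker ∂_1 − rank ∂_2 = (6 − 4) − 0 = 2, and there is no ∂_2, so H_1 ≅ Z^2.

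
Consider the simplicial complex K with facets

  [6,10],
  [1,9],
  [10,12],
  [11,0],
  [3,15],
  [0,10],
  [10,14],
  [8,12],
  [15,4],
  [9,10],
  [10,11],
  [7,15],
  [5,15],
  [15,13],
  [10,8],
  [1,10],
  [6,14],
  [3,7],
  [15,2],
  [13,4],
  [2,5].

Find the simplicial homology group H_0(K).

Take the total order 0 < 1 < 2 < 3 < 4 < 5 < 6 < 7 < 8 < 9 < 10 < 11 < 12 < 13 < 14 < 15 on the vertex set. Then K (dimension 1) consists of the simplices:

  0-simplices (16): [0], [1], [2], [3], [4], [5], [6], [7], [8], [9], [10], [11], [12], [13], [14], [15]
  1-simplices (21): (21 of them)

so the chain groups are C_0 ≅ Z^16, C_1 ≅ Z^21.

The boundary map ∂_1: C_1 → C_0 is given by ∂[p,q] = [q] − [p].
The resulting 16×21 matrix has rank 14, and its Smith normal form has invariant factors (1,1,1,1,1,1,1,1,1,1,1,1,1,1).

Computing H_k = (kernel of ∂_k) / (image of ∂_{k+1}):

  H_0: rank C_0 − rank ∂_1 = 16 − 14 = 2, and the invariant factors of ∂_1 are all 1, so H_0 ≅ Z^2.

(K is a triangulation of the disjoint union of a wedge of 3 circles and a wedge of 4 circles.)

H_0 = Z^2.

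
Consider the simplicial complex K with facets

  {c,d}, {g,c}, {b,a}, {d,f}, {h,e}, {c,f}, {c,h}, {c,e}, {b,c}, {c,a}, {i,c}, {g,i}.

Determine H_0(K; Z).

We work with the vertex ordering a < b < c < d < e < f < g < h < i. The simplices of K, each written with vertices in increasing order, are:

  0-simplices (9): a, b, c, d, e, f, g, h, i
  1-simplices (12): ab, ac, bc, cd, ce, cf, cg, ch, ci, df, eh, gi

giving chain groups C_0 ≅ Z^9, C_1 ≅ Z^12.

∂_1: C_1 → C_0 maps an edge to its endpoints' difference, ∂[p,q] = q − p. For instance
  ∂ch = h − c.
The 9×12 boundary matrix has rank 8 and Smith normal form diag(1,1,1,1,1,1,1,1).

Now H_k = ker ∂_k / im ∂_{k+1}, so:

  H_0: rank C_0 − rank ∂_1 = 9 − 8 = 1, and the invariant factors of ∂_1 are all 1, so H_0 = Z.

H_0 = Z.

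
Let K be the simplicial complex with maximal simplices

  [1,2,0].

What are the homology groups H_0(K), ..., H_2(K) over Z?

H_0 = Z,  H_1 = 0,  H_2 = 0.

Fix the vertex order 0 < 1 < 2 and write every simplex with vertices in increasing order. Then dim K = 2 and the simplices of K are:

  0-simplices (3): [0], [1], [2]
  1-simplices (3): [0,1], [0,2], [1,2]
  2-simplices (1): [0,1,2]

Hence C_0 ≅ Z^3, C_1 ≅ Z^3, C_2 ≅ Z^1.

Boundary ∂_1: C_1 → C_0 maps an edge to its endpoints' difference, ∂[p,q] = q − p.
As a 3×3 matrix over Z this has rank 2, with invariant factors (1,1).

The boundary map ∂_2: C_2 → C_1 maps a triangle to the signed sum of its edges. For instance
  ∂[0,1,2] = [1,2] − [0,2] + [0,1].
As a 3×1 matrix over Z this has rank 1, with invariant factors (1).

Reading off H_k = ker ∂_k / im ∂_{k+1}:

  H_0: rank C_0 − rank ∂_1 = 3 − 2 = 1, and the invariant factors of ∂_1 are all 1, so H_0 = Z.
  H_1: rank ker ∂_1 − rank ∂_2 = (3 − 2) − 1 = 0, and the invariant factors of ∂_2 are all 1, so H_1 = 0.
  H_2: rank ker ∂_2 − rank ∂_3 = (1 − 1) − 0 = 0, and there is no ∂_3, so H_2 = 0.

(K is a triangulation of the 2-simplex.)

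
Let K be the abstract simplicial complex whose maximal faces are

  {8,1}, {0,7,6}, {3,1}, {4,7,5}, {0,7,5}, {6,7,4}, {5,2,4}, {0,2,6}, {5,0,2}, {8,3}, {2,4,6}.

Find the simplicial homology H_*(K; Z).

H_0 ≅ Z^2,  H_1 ≅ Z,  H_2 ≅ Z.

Take the total order 0 < 1 < 2 < 3 < 4 < 5 < 6 < 7 < 8 on the vertex set. Then K (dimension 2) consists of the simplices:

  0-simplices (9): [0], [1], [2], [3], [4], [5], [6], [7], [8]
  1-simplices (15): [0,2], [0,5], [0,6], [0,7], [1,3], [1,8], [2,4], [2,5], [2,6], [3,8], [4,5], [4,6], [4,7], [5,7], [6,7]
  2-simplices (8): [0,2,5], [0,2,6], [0,5,7], [0,6,7], [2,4,5], [2,4,6], [4,5,7], [4,6,7]

so the chain groups are C_0 ≅ Z^9, C_1 ≅ Z^15, C_2 ≅ Z^8.

∂_1: C_1 → C_0 is given by ∂[p,q] = [q] − [p]. For instance
  ∂[0,2] = [2] − [0].
As a 9×15 matrix over Z this has rank 7, with invariant factors (1,1,1,1,1,1,1).

∂_2: C_2 → C_1 sends each 2-simplex [p,q,r] to [q,r] − [p,r] + [p,q]. For instance
  ∂[0,2,5] = [2,5] − [0,5] + [0,2],
  ∂[0,2,6] = [2,6] − [0,6] + [0,2].
The 15×8 boundary matrix has rank 7 and Smith normal form diag(1,1,1,1,1,1,1).

Reading off H_k = ker ∂_k / im ∂_{k+1}:

  H_0: rank C_0 − rank ∂_1 = 9 − 7 = 2, and the invariant factors of ∂_1 are all 1, so H_0 = Z^2.
  H_1: rank ker ∂_1 − rank ∂_2 = (15 − 7) − 7 = 1, and the invariant factors of ∂_2 are all 1, so H_1 = Z.
  H_2: rank ker ∂_2 − rank ∂_3 = (8 − 7) − 0 = 1, and there is no ∂_3, so H_2 = Z.

As a check, the Euler characteristic is 9 − 15 + 8 = 2, which agrees with 2 − 1 + 1 = 2.
(K is a triangulation of the disjoint union of the 2-sphere S^2 and the circle S^1.)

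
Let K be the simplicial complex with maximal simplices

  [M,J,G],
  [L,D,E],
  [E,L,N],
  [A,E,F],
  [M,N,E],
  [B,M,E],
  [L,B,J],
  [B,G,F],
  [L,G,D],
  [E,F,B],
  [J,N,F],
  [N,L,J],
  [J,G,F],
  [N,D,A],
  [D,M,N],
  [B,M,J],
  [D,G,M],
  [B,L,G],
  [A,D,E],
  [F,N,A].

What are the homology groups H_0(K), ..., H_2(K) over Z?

H_0 ≅ Z,  H_1 ≅ Z ⊕ Z/2Z,  H_2 = 0.

Fix the vertex order A < B < D < E < F < G < J < L < M < N and write every simplex with vertices in increasing order. Then dim K = 2 and the simplices of K are:

  0-simplices (10): A, B, D, E, F, G, J, L, M, N
  1-simplices (30): AD, AE, AF, AN, BE, BF, BG, BJ, BL, BM, DE, DG, DL, DM, DN, EF, EL, EM, EN, FG, FJ, FN, GJ, GL, GM, JL, JM, JN, LN, MN
  2-simplices (20): ADE, ADN, AEF, AFN, BEF, BEM, BFG, BGL, BJL, BJM, DEL, DGL, DGM, DMN, ELN, EMN, FGJ, FJN, GJM, JLN

Hence C_0 ≅ Z^10, C_1 ≅ Z^30, C_2 ≅ Z^20.

Boundary ∂_1: C_1 → C_0 maps an edge to its endpoints' difference, ∂[p,q] = q − p. For instance
  ∂DL = L − D.
This gives a 10×30 integer matrix of rank 9; reducing to Smith normal form yields diagonal entries (1,1,1,1,1,1,1,1,1).

The boundary map ∂_2: C_2 → C_1 sends each 2-simplex [p,q,r] to [q,r] − [p,r] + [p,q]. For instance
  ∂BJM = JM − BM + BJ,
  ∂GJM = JM − GM + GJ.
The 30×20 boundary matrix has rank 20 and Smith normal form diag(1,1,1,1,1,1,1,1,1,1,1,1,1,1,1,1,1,1,1,2).

Computing H_k = (kernel of ∂_k) / (image of ∂_{k+1}):

  H_0: rank C_0 − rank ∂_1 = 10 − 9 = 1, and the invariant factors of ∂_1 are all 1, so H_0 = Z.
  H_1: rank ker ∂_1 − rank ∂_2 = (30 − 9) − 20 = 1, and ∂_2 has invariant factor 2 > 1, so H_1 = Z ⊕ Z/2Z.
  H_2: rank ker ∂_2 − rank ∂_3 = (20 − 20) − 0 = 0, and there is no ∂_3, so H_2 = 0.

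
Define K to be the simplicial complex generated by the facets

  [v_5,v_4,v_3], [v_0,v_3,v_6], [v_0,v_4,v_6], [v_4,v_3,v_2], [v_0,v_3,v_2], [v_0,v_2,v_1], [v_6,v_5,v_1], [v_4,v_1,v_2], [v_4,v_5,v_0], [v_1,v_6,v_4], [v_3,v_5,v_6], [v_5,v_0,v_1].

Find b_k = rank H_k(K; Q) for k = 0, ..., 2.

b_0 = 1, b_1 = 0, b_2 = 0.

Order the vertices as v_0 < v_1 < v_2 < v_3 < v_4 < v_5 < v_6. Listing each simplex with vertices in this order, K has dimension 2 with simplices:

  0-simplices (7): [v_0], [v_1], [v_2], [v_3], [v_4], [v_5], [v_6]
  1-simplices (18): (18 of them)
  2-simplices (12): (12 of them)

so the chain groups are C_0 ≅ Z^7, C_1 ≅ Z^18, C_2 ≅ Z^12.

∂_1: C_1 → C_0 is given by ∂[p,q] = [q] − [p].
The resulting 7×18 matrix has rank 6, and its Smith normal form has invariant factors (1,1,1,1,1,1).

The boundary map ∂_2: C_2 → C_1 sends each 2-simplex [p,q,r] to [q,r] − [p,r] + [p,q]. For instance
  ∂[v_1,v_4,v_6] = [v_4,v_6] − [v_1,v_6] + [v_1,v_4],
  ∂[v_0,v_3,v_6] = [v_3,v_6] − [v_0,v_6] + [v_0,v_3].
The resulting 18×12 matrix has rank 12, and its Smith normal form has invariant factors (1,1,1,1,1,1,1,1,1,1,1,2).

From H_k ≅ ker(∂_k) / im(∂_{k+1}) we obtain:

  H_0: rank C_0 − rank ∂_1 = 7 − 6 = 1, and the invariant factors of ∂_1 are all 1, so H_0 ≅ Z.
  H_1: rank ker ∂_1 − rank ∂_2 = (18 − 6) − 12 = 0, and ∂_2 has invariant factor 2 > 1, so H_1 ≅ Z/2.
  H_2: rank ker ∂_2 − rank ∂_3 = (12 − 12) − 0 = 0, and there is no ∂_3, so H_2 ≅ 0.

Hence the Betti numbers are b_0 = 1, b_1 = 0, b_2 = 0.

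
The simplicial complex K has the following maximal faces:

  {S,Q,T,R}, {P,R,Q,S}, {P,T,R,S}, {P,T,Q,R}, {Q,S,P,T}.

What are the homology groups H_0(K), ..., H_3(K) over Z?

H_0 = Z,  H_1 = 0,  H_2 = 0,  H_3 = Z.

Order the vertices as P < Q < R < S < T. Listing each simplex with vertices in this order, K has dimension 3 with simplices:

  0-simplices (5): P, Q, R, S, T
  1-simplices (10): PQ, PR, PS, PT, QR, QS, QT, RS, RT, ST
  2-simplices (10): PQR, PQS, PQT, PRS, PRT, PST, QRS, QRT, QST, RST
  3-simplices (5): PQRS, PQRT, PQST, PRST, QRST

Hence C_0 ≅ Z^5, C_1 ≅ Z^10, C_2 ≅ Z^10, C_3 ≅ Z^5.

Boundary ∂_1: C_1 → C_0 maps an edge to its endpoints' difference, ∂[p,q] = q − p. For instance
  ∂PQ = Q − P.
The 5×10 boundary matrix has rank 4 and Smith normal form diag(1,1,1,1).

Boundary ∂_2: C_2 → C_1 sends each 2-simplex [p,q,r] to [q,r] − [p,r] + [p,q]. For instance
  ∂PQT = QT − PT + PQ,
  ∂PQS = QS − PS + PQ.
As a 10×10 matrix over Z this has rank 6, with invariant factors (1,1,1,1,1,1).

∂_3: C_3 → C_2 sends each 3-simplex σ to the alternating sum Σ_i (−1)^i (σ with its i-th vertex removed). For instance
  ∂PQRS = QRS − PRS + PQS − PQR,
  ∂PQRT = QRT − PRT + PQT − PQR.
This gives a 10×5 integer matrix of rank 4; reducing to Smith normal form yields diagonal entries (1,1,1,1).

From H_k ≅ ker(∂_k) / im(∂_{k+1}) we obtain:

  H_0: rank C_0 − rank ∂_1 = 5 − 4 = 1, and the invariant factors of ∂_1 are all 1, so H_0 = Z.
  H_1: rank ker ∂_1 − rank ∂_2 = (10 − 4) − 6 = 0, and the invariant factors of ∂_2 are all 1, so H_1 = 0.
  H_2: rank ker ∂_2 − rank ∂_3 = (10 − 6) − 4 = 0, and the invariant factors of ∂_3 are all 1, so H_2 = 0.
  H_3: rank ker ∂_3 − rank ∂_4 = (5 − 4) − 0 = 1, and there is no ∂_4, so H_3 = Z.

As a check, the Euler characteristic is 5 − 10 + 10 − 5 = 0, which agrees with 1 − 0 + 0 − 1 = 0.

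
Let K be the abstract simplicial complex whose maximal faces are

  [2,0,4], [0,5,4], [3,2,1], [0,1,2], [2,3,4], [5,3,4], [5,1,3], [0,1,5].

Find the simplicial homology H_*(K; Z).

H_0 = Z,  H_1 = 0,  H_2 = Z.

Order the vertices as 0 < 1 < 2 < 3 < 4 < 5. Listing each simplex with vertices in this order, K has dimension 2 with simplices:

  0-simplices (6): [0], [1], [2], [3], [4], [5]
  1-simplices (12): [0,1], [0,2], [0,4], [0,5], [1,2], [1,3], [1,5], [2,3], [2,4], [3,4], [3,5], [4,5]
  2-simplices (8): [0,1,2], [0,1,5], [0,2,4], [0,4,5], [1,2,3], [1,3,5], [2,3,4], [3,4,5]

Hence C_0 ≅ Z^6, C_1 ≅ Z^12, C_2 ≅ Z^8.

∂_1: C_1 → C_0 is given by ∂[p,q] = [q] − [p].
The 6×12 boundary matrix has rank 5 and Smith normal form diag(1,1,1,1,1).

∂_2: C_2 → C_1 maps a triangle to the signed sum of its edges. For instance
  ∂[3,4,5] = [4,5] − [3,5] + [3,4],
  ∂[0,2,4] = [2,4] − [0,4] + [0,2].
As a 12×8 matrix over Z this has rank 7, with invariant factors (1,1,1,1,1,1,1).

Reading off H_k = ker ∂_k / im ∂_{k+1}:

  H_0: rank C_0 − rank ∂_1 = 6 − 5 = 1, and the invariant factors of ∂_1 are all 1, so H_0 ≅ Z.
  H_1: rank ker ∂_1 − rank ∂_2 = (12 − 5) − 7 = 0, and the invariant factors of ∂_2 are all 1, so H_1 ≅ 0.
  H_2: rank ker ∂_2 − rank ∂_3 = (8 − 7) − 0 = 1, and there is no ∂_3, so H_2 ≅ Z.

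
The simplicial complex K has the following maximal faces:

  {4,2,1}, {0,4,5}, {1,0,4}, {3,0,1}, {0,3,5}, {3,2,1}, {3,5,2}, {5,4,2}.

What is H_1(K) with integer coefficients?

H_1 ≅ 0.

Take the total order 0 < 1 < 2 < 3 < 4 < 5 on the vertex set. Then K (dimension 2) consists of the simplices:

  0-simplices (6): [0], [1], [2], [3], [4], [5]
  1-simplices (12): [0,1], [0,3], [0,4], [0,5], [1,2], [1,3], [1,4], [2,3], [2,4], [2,5], [3,5], [4,5]
  2-simplices (8): [0,1,3], [0,1,4], [0,3,5], [0,4,5], [1,2,3], [1,2,4], [2,3,5], [2,4,5]

so the chain groups are C_0 ≅ Z^6, C_1 ≅ Z^12, C_2 ≅ Z^8.

Boundary ∂_1: C_1 → C_0 is given by ∂[p,q] = [q] − [p]. For instance
  ∂[4,5] = [5] − [4].
As a 6×12 matrix over Z this has rank 5, with invariant factors (1,1,1,1,1).

∂_2: C_2 → C_1 sends each 2-simplex [p,q,r] to [q,r] − [p,r] + [p,q]. For instance
  ∂[0,4,5] = [4,5] − [0,5] + [0,4],
  ∂[2,3,5] = [3,5] − [2,5] + [2,3].
The resulting 12×8 matrix has rank 7, and its Smith normal form has invariant factors (1,1,1,1,1,1,1).

Reading off H_k = ker ∂_k / im ∂_{k+1}:

  H_1: rank ker ∂_1 − rank ∂_2 = (12 − 5) − 7 = 0, and the invariant factors of ∂_2 are all 1, so H_1 = 0.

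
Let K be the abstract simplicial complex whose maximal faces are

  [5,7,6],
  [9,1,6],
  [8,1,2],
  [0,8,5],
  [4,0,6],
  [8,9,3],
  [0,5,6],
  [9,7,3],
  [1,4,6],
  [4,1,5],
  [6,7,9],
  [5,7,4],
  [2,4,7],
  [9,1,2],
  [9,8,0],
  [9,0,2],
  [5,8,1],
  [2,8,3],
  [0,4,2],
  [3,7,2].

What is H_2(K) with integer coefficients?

H_2 = 0.

Take the total order 0 < 1 < 2 < 3 < 4 < 5 < 6 < 7 < 8 < 9 on the vertex set. Then K (dimension 2) consists of the simplices:

  0-simplices (10): [0], [1], [2], [3], [4], [5], [6], [7], [8], [9]
  1-simplices (30): (30 of them)
  2-simplices (20): (20 of them)

so the chain groups are C_0 ≅ Z^10, C_1 ≅ Z^30, C_2 ≅ Z^20.

∂_1: C_1 → C_0 is given by ∂[p,q] = [q] − [p]. For instance
  ∂[0,4] = [4] − [0].
The resulting 10×30 matrix has rank 9, and its Smith normal form has invariant factors (1,1,1,1,1,1,1,1,1).

The boundary map ∂_2: C_2 → C_1 acts by ∂[p,q,r] = [q,r] − [p,r] + [p,q]. For instance
  ∂[4,5,7] = [5,7] − [4,7] + [4,5],
  ∂[2,3,7] = [3,7] − [2,7] + [2,3].
This gives a 30×20 integer matrix of rank 20; reducing to Smith normal form yields diagonal entries (1,1,1,1,1,1,1,1,1,1,1,1,1,1,1,1,1,1,1,2).

Computing H_k = (kernel of ∂_k) / (image of ∂_{k+1}):

  H_2: rank ker ∂_2 − rank ∂_3 = (20 − 20) − 0 = 0, and there is no ∂_3, so H_2 ≅ 0.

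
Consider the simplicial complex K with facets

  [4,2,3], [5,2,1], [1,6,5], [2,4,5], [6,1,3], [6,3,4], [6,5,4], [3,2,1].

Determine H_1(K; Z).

Fix the vertex order 1 < 2 < 3 < 4 < 5 < 6 and write every simplex with vertices in increasing order. Then dim K = 2 and the simplices of K are:

  0-simplices (6): [1], [2], [3], [4], [5], [6]
  1-simplices (12): [1,2], [1,3], [1,5], [1,6], [2,3], [2,4], [2,5], [3,4], [3,6], [4,5], [4,6], [5,6]
  2-simplices (8): [1,2,3], [1,2,5], [1,3,6], [1,5,6], [2,3,4], [2,4,5], [3,4,6], [4,5,6]

so the chain groups are C_0 ≅ Z^6, C_1 ≅ Z^12, C_2 ≅ Z^8.

The boundary map ∂_1: C_1 → C_0 maps an edge to its endpoints' difference, ∂[p,q] = q − p. For instance
  ∂[1,6] = [6] − [1].
The resulting 6×12 matrix has rank 5, and its Smith normal form has invariant factors (1,1,1,1,1).

Boundary ∂_2: C_2 → C_1 maps a triangle to the signed sum of its edges. For instance
  ∂[1,5,6] = [5,6] − [1,6] + [1,5],
  ∂[3,4,6] = [4,6] − [3,6] + [3,4].
The 12×8 boundary matrix has rank 7 and Smith normal form diag(1,1,1,1,1,1,1).

Now H_k = ker ∂_k / im ∂_{k+1}, so:

  H_1: rank ker ∂_1 − rank ∂_2 = (12 − 5) − 7 = 0, and the invariant factors of ∂_2 are all 1, so H_1 ≅ 0.

H_1 ≅ 0.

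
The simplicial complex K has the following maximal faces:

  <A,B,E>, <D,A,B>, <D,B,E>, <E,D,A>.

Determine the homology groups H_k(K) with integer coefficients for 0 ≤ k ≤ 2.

Fix the vertex order A < B < D < E and write every simplex with vertices in increasing order. Then dim K = 2 and the simplices of K are:

  0-simplices (4): A, B, D, E
  1-simplices (6): AB, AD, AE, BD, BE, DE
  2-simplices (4): ABD, ABE, ADE, BDE

Hence C_0 ≅ Z^4, C_1 ≅ Z^6, C_2 ≅ Z^4.

Boundary ∂_1: C_1 → C_0 sends each edge [p,q] (with p < q) to q − p. For instance
  ∂AE = E − A.
The 4×6 boundary matrix has rank 3 and Smith normal form diag(1,1,1).

The boundary map ∂_2: C_2 → C_1 acts by ∂[p,q,r] = [q,r] − [p,r] + [p,q]. For instance
  ∂ABE = BE − AE + AB,
  ∂ABD = BD − AD + AB.
This gives a 6×4 integer matrix of rank 3; reducing to Smith normal form yields diagonal entries (1,1,1).

Reading off H_k = ker ∂_k / im ∂_{k+1}:

  H_0: rank C_0 − rank ∂_1 = 4 − 3 = 1, and the invariant factors of ∂_1 are all 1, so H_0 ≅ Z.
  H_1: rank ker ∂_1 − rank ∂_2 = (6 − 3) − 3 = 0, and the invariant factors of ∂_2 are all 1, so H_1 ≅ 0.
  H_2: rank ker ∂_2 − rank ∂_3 = (4 − 3) − 0 = 1, and there is no ∂_3, so H_2 ≅ Z.

H_0 = Z,  H_1 = 0,  H_2 = Z.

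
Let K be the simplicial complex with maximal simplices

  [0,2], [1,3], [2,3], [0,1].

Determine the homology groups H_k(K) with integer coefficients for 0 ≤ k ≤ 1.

H_0 ≅ Z,  H_1 ≅ Z.

Order the vertices as 0 < 1 < 2 < 3. Listing each simplex with vertices in this order, K has dimension 1 with simplices:

  0-simplices (4): [0], [1], [2], [3]
  1-simplices (4): [0,1], [0,2], [1,3], [2,3]

Hence C_0 ≅ Z^4, C_1 ≅ Z^4.

Boundary ∂_1: C_1 → C_0 maps an edge to its endpoints' difference, ∂[p,q] = q − p. For instance
  ∂[0,2] = [2] − [0].
The resulting 4×4 matrix has rank 3, and its Smith normal form has invariant factors (1,1,1).

Reading off H_k = ker ∂_k / im ∂_{k+1}:

  H_0: rank C_0 − rank ∂_1 = 4 − 3 = 1, and the invariant factors of ∂_1 are all 1, so H_0 = Z.
  H_1: rank ker ∂_1 − rank ∂_2 = (4 − 3) − 0 = 1, and there is no ∂_2, so H_1 = Z.

As a check, the Euler characteristic is 4 − 4 = 0, which agrees with 1 − 1 = 0.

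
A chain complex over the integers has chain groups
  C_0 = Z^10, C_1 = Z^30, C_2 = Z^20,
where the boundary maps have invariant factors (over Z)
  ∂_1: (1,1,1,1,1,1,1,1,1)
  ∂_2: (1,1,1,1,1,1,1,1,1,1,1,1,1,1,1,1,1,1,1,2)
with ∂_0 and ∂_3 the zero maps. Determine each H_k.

H_0: b_0 = 10 − 0 − 9 = 1; torsion from ∂_1 factors > 1: none. So H_0 ≅ Z.
H_1: b_1 = 30 − 9 − 20 = 1; torsion from ∂_2 factors > 1: [2]. So H_1 ≅ Z ⊕ Z_2.
H_2: b_2 = 20 − 20 − 0 = 0; torsion from ∂_3 factors > 1: none. So H_2 ≅ 0.

H_0 ≅ Z,  H_1 ≅ Z ⊕ Z_2,  H_2 = 0.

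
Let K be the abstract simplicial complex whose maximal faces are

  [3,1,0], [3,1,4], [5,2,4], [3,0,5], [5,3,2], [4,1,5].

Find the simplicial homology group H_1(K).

Order the vertices as 0 < 1 < 2 < 3 < 4 < 5. Listing each simplex with vertices in this order, K has dimension 2 with simplices:

  0-simplices (6): [0], [1], [2], [3], [4], [5]
  1-simplices (12): [0,1], [0,3], [0,5], [1,3], [1,4], [1,5], [2,3], [2,4], [2,5], [3,4], [3,5], [4,5]
  2-simplices (6): [0,1,3], [0,3,5], [1,3,4], [1,4,5], [2,3,5], [2,4,5]

Hence C_0 ≅ Z^6, C_1 ≅ Z^12, C_2 ≅ Z^6.

The boundary map ∂_1: C_1 → C_0 maps an edge to its endpoints' difference, ∂[p,q] = q − p.
The resulting 6×12 matrix has rank 5, and its Smith normal form has invariant factors (1,1,1,1,1).

∂_2: C_2 → C_1 acts by ∂[p,q,r] = [q,r] − [p,r] + [p,q]. For instance
  ∂[1,3,4] = [3,4] − [1,4] + [1,3],
  ∂[2,4,5] = [4,5] − [2,5] + [2,4].
The 12×6 boundary matrix has rank 6 and Smith normal form diag(1,1,1,1,1,1).

Now H_k = ker ∂_k / im ∂_{k+1}, so:

  H_1: rank ker ∂_1 − rank ∂_2 = (12 − 5) − 6 = 1, and the invariant factors of ∂_2 are all 1, so H_1 ≅ Z.

(K is a triangulation of the cylinder S^1 x I.)

H_1 ≅ Z.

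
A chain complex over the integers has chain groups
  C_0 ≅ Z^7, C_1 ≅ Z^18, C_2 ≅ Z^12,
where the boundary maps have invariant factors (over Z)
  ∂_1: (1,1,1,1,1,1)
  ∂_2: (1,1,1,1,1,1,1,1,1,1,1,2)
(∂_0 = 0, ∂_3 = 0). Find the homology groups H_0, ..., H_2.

H_0 = Z,  H_1 = Z/2,  H_2 = 0.

H_0: b_0 = 7 − 0 − 6 = 1; torsion from ∂_1 factors > 1: none. So H_0 = Z.
H_1: b_1 = 18 − 6 − 12 = 0; torsion from ∂_2 factors > 1: [2]. So H_1 = Z/2.
H_2: b_2 = 12 − 12 − 0 = 0; torsion from ∂_3 factors > 1: none. So H_2 = 0.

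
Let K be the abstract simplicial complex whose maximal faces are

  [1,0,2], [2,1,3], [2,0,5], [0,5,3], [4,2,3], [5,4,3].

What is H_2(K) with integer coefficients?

H_2 ≅ 0.

Fix the vertex order 0 < 1 < 2 < 3 < 4 < 5 and write every simplex with vertices in increasing order. Then dim K = 2 and the simplices of K are:

  0-simplices (6): [0], [1], [2], [3], [4], [5]
  1-simplices (12): [0,1], [0,2], [0,3], [0,5], [1,2], [1,3], [2,3], [2,4], [2,5], [3,4], [3,5], [4,5]
  2-simplices (6): [0,1,2], [0,2,5], [0,3,5], [1,2,3], [2,3,4], [3,4,5]

giving chain groups C_0 ≅ Z^6, C_1 ≅ Z^12, C_2 ≅ Z^6.

Boundary ∂_1: C_1 → C_0 is given by ∂[p,q] = [q] − [p].
The 6×12 boundary matrix has rank 5 and Smith normal form diag(1,1,1,1,1).

∂_2: C_2 → C_1 acts by ∂[p,q,r] = [q,r] − [p,r] + [p,q]. For instance
  ∂[0,3,5] = [3,5] − [0,5] + [0,3],
  ∂[2,3,4] = [3,4] − [2,4] + [2,3].
The resulting 12×6 matrix has rank 6, and its Smith normal form has invariant factors (1,1,1,1,1,1).

Now H_k = ker ∂_k / im ∂_{k+1}, so:

  H_2: rank ker ∂_2 − rank ∂_3 = (6 − 6) − 0 = 0, and there is no ∂_3, so H_2 = 0.

(K is a triangulation of the cylinder S^1 x I.)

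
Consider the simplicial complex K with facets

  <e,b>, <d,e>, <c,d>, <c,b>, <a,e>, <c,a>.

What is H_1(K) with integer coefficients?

We work with the vertex ordering a < b < c < d < e. The simplices of K, each written with vertices in increasing order, are:

  0-simplices (5): a, b, c, d, e
  1-simplices (6): ac, ae, bc, be, cd, de

so the chain groups are C_0 ≅ Z^5, C_1 ≅ Z^6.

Boundary ∂_1: C_1 → C_0 is given by ∂[p,q] = [q] − [p]. For instance
  ∂be = e − b.
This gives a 5×6 integer matrix of rank 4; reducing to Smith normal form yields diagonal entries (1,1,1,1).

Now H_k = ker ∂_k / im ∂_{k+1}, so:

  H_1: rank ker ∂_1 − rank ∂_2 = (6 − 4) − 0 = 2, and there is no ∂_2, so H_1 = Z^2.

H_1 ≅ Z^2.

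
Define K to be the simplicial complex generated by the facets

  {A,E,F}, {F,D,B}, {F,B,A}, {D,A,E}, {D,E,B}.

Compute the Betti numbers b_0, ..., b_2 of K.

Order the vertices as A < B < D < E < F. Listing each simplex with vertices in this order, K has dimension 2 with simplices:

  0-simplices (5): A, B, D, E, F
  1-simplices (10): AB, AD, AE, AF, BD, BE, BF, DE, DF, EF
  2-simplices (5): ABF, ADE, AEF, BDE, BDF

so the chain groups are C_0 ≅ Z^5, C_1 ≅ Z^10, C_2 ≅ Z^5.

∂_1: C_1 → C_0 maps an edge to its endpoints' difference, ∂[p,q] = q − p.
The resulting 5×10 matrix has rank 4, and its Smith normal form has invariant factors (1,1,1,1).

∂_2: C_2 → C_1 acts by ∂[p,q,r] = [q,r] − [p,r] + [p,q]. For instance
  ∂ABF = BF − AF + AB,
  ∂BDF = DF − BF + BD.
The resulting 10×5 matrix has rank 5, and its Smith normal form has invariant factors (1,1,1,1,1).

Now H_k = ker ∂_k / im ∂_{k+1}, so:

  H_0: rank C_0 − rank ∂_1 = 5 − 4 = 1, and the invariant factors of ∂_1 are all 1, so H_0 ≅ Z.
  H_1: rank ker ∂_1 − rank ∂_2 = (10 − 4) − 5 = 1, and the invariant factors of ∂_2 are all 1, so H_1 ≅ Z.
  H_2: rank ker ∂_2 − rank ∂_3 = (5 − 5) − 0 = 0, and there is no ∂_3, so H_2 ≅ 0.

Hence the Betti numbers are b_0 = 1, b_1 = 1, b_2 = 0.

b_0 = 1, b_1 = 1, b_2 = 0.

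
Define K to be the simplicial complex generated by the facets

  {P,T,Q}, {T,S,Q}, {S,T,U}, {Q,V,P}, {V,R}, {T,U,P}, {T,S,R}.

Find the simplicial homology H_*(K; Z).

Fix the vertex order P < Q < R < S < T < U < V and write every simplex with vertices in increasing order. Then dim K = 2 and the simplices of K are:

  0-simplices (7): P, Q, R, S, T, U, V
  1-simplices (13): PQ, PT, PU, PV, QS, QT, QV, RS, RT, RV, ST, SU, TU
  2-simplices (6): PQT, PQV, PTU, QST, RST, STU

giving chain groups C_0 ≅ Z^7, C_1 ≅ Z^13, C_2 ≅ Z^6.

∂_1: C_1 → C_0 maps an edge to its endpoints' difference, ∂[p,q] = q − p. For instance
  ∂PQ = Q − P.
The resulting 7×13 matrix has rank 6, and its Smith normal form has invariant factors (1,1,1,1,1,1).

The boundary map ∂_2: C_2 → C_1 sends each 2-simplex [p,q,r] to [q,r] − [p,r] + [p,q]. For instance
  ∂PQT = QT − PT + PQ,
  ∂QST = ST − QT + QS.
As a 13×6 matrix over Z this has rank 6, with invariant factors (1,1,1,1,1,1).

Reading off H_k = ker ∂_k / im ∂_{k+1}:

  H_0: rank C_0 − rank ∂_1 = 7 − 6 = 1, and the invariant factors of ∂_1 are all 1, so H_0 ≅ Z.
  H_1: rank ker ∂_1 − rank ∂_2 = (13 − 6) − 6 = 1, and the invariant factors of ∂_2 are all 1, so H_1 ≅ Z.
  H_2: rank ker ∂_2 − rank ∂_3 = (6 − 6) − 0 = 0, and there is no ∂_3, so H_2 ≅ 0.

As a check, the Euler characteristic is 7 − 13 + 6 = 0, which agrees with 1 − 1 + 0 = 0.

H_0 = Z,  H_1 = Z,  H_2 = 0.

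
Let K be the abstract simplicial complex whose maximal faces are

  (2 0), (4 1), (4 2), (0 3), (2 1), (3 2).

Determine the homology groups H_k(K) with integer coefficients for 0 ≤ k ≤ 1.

Take the total order 0 < 1 < 2 < 3 < 4 on the vertex set. Then K (dimension 1) consists of the simplices:

  0-simplices (5): [0], [1], [2], [3], [4]
  1-simplices (6): [0,2], [0,3], [1,2], [1,4], [2,3], [2,4]

giving chain groups C_0 ≅ Z^5, C_1 ≅ Z^6.

Boundary ∂_1: C_1 → C_0 is given by ∂[p,q] = [q] − [p]. For instance
  ∂[2,4] = [4] − [2].
The 5×6 boundary matrix has rank 4 and Smith normal form diag(1,1,1,1).

Reading off H_k = ker ∂_k / im ∂_{k+1}:

  H_0: rank C_0 − rank ∂_1 = 5 − 4 = 1, and the invariant factors of ∂_1 are all 1, so H_0 ≅ Z.
  H_1: rank ker ∂_1 − rank ∂_2 = (6 − 4) − 0 = 2, and there is no ∂_2, so H_1 ≅ Z^2.

H_0 ≅ Z,  H_1 ≅ Z^2.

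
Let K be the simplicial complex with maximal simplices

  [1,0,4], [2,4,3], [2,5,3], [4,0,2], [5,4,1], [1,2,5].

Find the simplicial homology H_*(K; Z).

K has 6 vertices, 12 edges, 6 triangles.
rank ∂_0 = 0, rank ∂_1 = 5 ⇒ b_0 = 6 − 0 − 5 = 1; all invariant factors of ∂_1 are 1 so no torsion. So H_0 = Z.
rank ∂_1 = 5, rank ∂_2 = 6 ⇒ b_1 = 12 − 5 − 6 = 1; all invariant factors of ∂_2 are 1 so no torsion. So H_1 = Z.
rank ∂_2 = 6, rank ∂_3 = 0 ⇒ b_2 = 6 − 6 − 0 = 0. So H_2 = 0.

H_0 ≅ Z,  H_1 ≅ Z,  H_2 = 0.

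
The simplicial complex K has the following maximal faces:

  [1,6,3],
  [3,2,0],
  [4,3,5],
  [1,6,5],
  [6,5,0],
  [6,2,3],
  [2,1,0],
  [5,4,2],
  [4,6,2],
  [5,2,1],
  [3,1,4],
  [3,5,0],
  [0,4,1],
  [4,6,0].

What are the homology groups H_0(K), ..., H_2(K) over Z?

We work with the vertex ordering 0 < 1 < 2 < 3 < 4 < 5 < 6. The simplices of K, each written with vertices in increasing order, are:

  0-simplices (7): [0], [1], [2], [3], [4], [5], [6]
  1-simplices (21): [0,1], [0,2], [0,3], [0,4], [0,5], [0,6], [1,2], [1,3], [1,4], [1,5], [1,6], [2,3], [2,4], [2,5], [2,6], [3,4], [3,5], [3,6], [4,5], [4,6], [5,6]
  2-simplices (14): [0,1,2], [0,1,4], [0,2,3], [0,3,5], [0,4,6], [0,5,6], [1,2,5], [1,3,4], [1,3,6], [1,5,6], [2,3,6], [2,4,5], [2,4,6], [3,4,5]

Hence C_0 ≅ Z^7, C_1 ≅ Z^21, C_2 ≅ Z^14.

∂_1: C_1 → C_0 maps an edge to its endpoints' difference, ∂[p,q] = q − p. For instance
  ∂[1,5] = [5] − [1].
The resulting 7×21 matrix has rank 6, and its Smith normal form has invariant factors (1,1,1,1,1,1).

∂_2: C_2 → C_1 acts by ∂[p,q,r] = [q,r] − [p,r] + [p,q]. For instance
  ∂[0,4,6] = [4,6] − [0,6] + [0,4],
  ∂[2,3,6] = [3,6] − [2,6] + [2,3].
The 21×14 boundary matrix has rank 13 and Smith normal form diag(1,1,1,1,1,1,1,1,1,1,1,1,1).

From H_k ≅ ker(∂_k) / im(∂_{k+1}) we obtain:

  H_0: rank C_0 − rank ∂_1 = 7 − 6 = 1, and the invariant factors of ∂_1 are all 1, so H_0 ≅ Z.
  H_1: rank ker ∂_1 − rank ∂_2 = (21 − 6) − 13 = 2, and the invariant factors of ∂_2 are all 1, so H_1 ≅ Z^2.
  H_2: rank ker ∂_2 − rank ∂_3 = (14 − 13) − 0 = 1, and there is no ∂_3, so H_2 ≅ Z.

(K is a triangulation of the torus T^2.)

H_0 = Z,  H_1 = Z^2,  H_2 = Z.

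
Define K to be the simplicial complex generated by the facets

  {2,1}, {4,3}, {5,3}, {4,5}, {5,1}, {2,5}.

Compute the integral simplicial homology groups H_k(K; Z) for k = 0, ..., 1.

K has 5 vertices, 6 edges.
rank ∂_0 = 0, rank ∂_1 = 4 ⇒ b_0 = 5 − 0 − 4 = 1; all invariant factors of ∂_1 are 1 so no torsion. So H_0 = Z.
rank ∂_1 = 4, rank ∂_2 = 0 ⇒ b_1 = 6 − 4 − 0 = 2. So H_1 = Z^2.

H_0 = Z,  H_1 = Z^2.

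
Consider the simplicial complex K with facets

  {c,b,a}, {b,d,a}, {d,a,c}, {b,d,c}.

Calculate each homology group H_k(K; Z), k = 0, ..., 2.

K has 4 vertices, 6 edges, 4 triangles.
rank ∂_0 = 0, rank ∂_1 = 3 ⇒ b_0 = 4 − 0 − 3 = 1; all invariant factors of ∂_1 are 1 so no torsion. So H_0 = Z.
rank ∂_1 = 3, rank ∂_2 = 3 ⇒ b_1 = 6 − 3 − 3 = 0; all invariant factors of ∂_2 are 1 so no torsion. So H_1 = 0.
rank ∂_2 = 3, rank ∂_3 = 0 ⇒ b_2 = 4 − 3 − 0 = 1. So H_2 = Z.

H_0 = Z,  H_1 = 0,  H_2 = Z.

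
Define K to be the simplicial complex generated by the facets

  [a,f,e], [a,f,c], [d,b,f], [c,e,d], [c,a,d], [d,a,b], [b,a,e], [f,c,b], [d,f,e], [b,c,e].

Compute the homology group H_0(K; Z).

H_0 = Z.

K has 6 vertices, 15 edges, 10 triangles.
rank ∂_0 = 0, rank ∂_1 = 5 ⇒ b_0 = 6 − 0 − 5 = 1; all invariant factors of ∂_1 are 1 so no torsion. So H_0 = Z.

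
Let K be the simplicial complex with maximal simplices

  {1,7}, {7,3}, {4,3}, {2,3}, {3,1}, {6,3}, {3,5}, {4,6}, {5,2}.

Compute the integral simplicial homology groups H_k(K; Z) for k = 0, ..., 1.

Order the vertices as 1 < 2 < 3 < 4 < 5 < 6 < 7. Listing each simplex with vertices in this order, K has dimension 1 with simplices:

  0-simplices (7): [1], [2], [3], [4], [5], [6], [7]
  1-simplices (9): [1,3], [1,7], [2,3], [2,5], [3,4], [3,5], [3,6], [3,7], [4,6]

so the chain groups are C_0 ≅ Z^7, C_1 ≅ Z^9.

Boundary ∂_1: C_1 → C_0 maps an edge to its endpoints' difference, ∂[p,q] = q − p. For instance
  ∂[3,7] = [7] − [3].
The 7×9 boundary matrix has rank 6 and Smith normal form diag(1,1,1,1,1,1).

Computing H_k = (kernel of ∂_k) / (image of ∂_{k+1}):

  H_0: rank C_0 − rank ∂_1 = 7 − 6 = 1, and the invariant factors of ∂_1 are all 1, so H_0 ≅ Z.
  H_1: rank ker ∂_1 − rank ∂_2 = (9 − 6) − 0 = 3, and there is no ∂_2, so H_1 ≅ Z^3.

As a check, the Euler characteristic is 7 − 9 = -2, which agrees with 1 − 3 = -2.

H_0 ≅ Z,  H_1 ≅ Z^3.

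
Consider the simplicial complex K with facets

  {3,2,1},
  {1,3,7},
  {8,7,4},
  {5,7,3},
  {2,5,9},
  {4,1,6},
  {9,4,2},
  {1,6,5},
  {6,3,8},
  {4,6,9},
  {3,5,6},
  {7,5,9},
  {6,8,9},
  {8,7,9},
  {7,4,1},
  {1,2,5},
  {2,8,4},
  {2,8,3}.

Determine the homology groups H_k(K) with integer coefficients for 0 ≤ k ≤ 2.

H_0 ≅ Z,  H_1 ≅ Z ⊕ Z/2Z,  H_2 = 0.

Take the total order 1 < 2 < 3 < 4 < 5 < 6 < 7 < 8 < 9 on the vertex set. Then K (dimension 2) consists of the simplices:

  0-simplices (9): [1], [2], [3], [4], [5], [6], [7], [8], [9]
  1-simplices (27): (27 of them)
  2-simplices (18): [1,2,3], [1,2,5], [1,3,7], [1,4,6], [1,4,7], [1,5,6], [2,3,8], [2,4,8], [2,4,9], [2,5,9], [3,5,6], [3,5,7], [3,6,8], [4,6,9], [4,7,8], [5,7,9], [6,8,9], [7,8,9]

giving chain groups C_0 ≅ Z^9, C_1 ≅ Z^27, C_2 ≅ Z^18.

Boundary ∂_1: C_1 → C_0 sends each edge [p,q] (with p < q) to q − p. For instance
  ∂[2,5] = [5] − [2].
The resulting 9×27 matrix has rank 8, and its Smith normal form has invariant factors (1,1,1,1,1,1,1,1).

∂_2: C_2 → C_1 acts by ∂[p,q,r] = [q,r] − [p,r] + [p,q]. For instance
  ∂[1,3,7] = [3,7] − [1,7] + [1,3],
  ∂[2,5,9] = [5,9] − [2,9] + [2,5].
As a 27×18 matrix over Z this has rank 18, with invariant factors (1,1,1,1,1,1,1,1,1,1,1,1,1,1,1,1,1,2).

Now H_k = ker ∂_k / im ∂_{k+1}, so:

  H_0: rank C_0 − rank ∂_1 = 9 − 8 = 1, and the invariant factors of ∂_1 are all 1, so H_0 = Z.
  H_1: rank ker ∂_1 − rank ∂_2 = (27 − 8) − 18 = 1, and ∂_2 has invariant factor 2 > 1, so H_1 = Z ⊕ Z/2Z.
  H_2: rank ker ∂_2 − rank ∂_3 = (18 − 18) − 0 = 0, and there is no ∂_3, so H_2 = 0.

As a check, the Euler characteristic is 9 − 27 + 18 = 0, which agrees with 1 − 1 + 0 = 0.
(K is a triangulation of the Klein bottle.)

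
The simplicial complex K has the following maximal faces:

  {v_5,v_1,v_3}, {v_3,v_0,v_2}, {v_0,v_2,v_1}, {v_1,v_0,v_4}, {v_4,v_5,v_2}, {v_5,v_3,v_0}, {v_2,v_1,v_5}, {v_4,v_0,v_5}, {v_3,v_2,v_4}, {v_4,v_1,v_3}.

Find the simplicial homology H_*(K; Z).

H_0 = Z,  H_1 = Z/2,  H_2 = 0.

Fix the vertex order v_0 < v_1 < v_2 < v_3 < v_4 < v_5 and write every simplex with vertices in increasing order. Then dim K = 2 and the simplices of K are:

  0-simplices (6): [v_0], [v_1], [v_2], [v_3], [v_4], [v_5]
  1-simplices (15): (15 of them)
  2-simplices (10): [v_0,v_1,v_2], [v_0,v_1,v_4], [v_0,v_2,v_3], [v_0,v_3,v_5], [v_0,v_4,v_5], [v_1,v_2,v_5], [v_1,v_3,v_4], [v_1,v_3,v_5], [v_2,v_3,v_4], [v_2,v_4,v_5]

giving chain groups C_0 ≅ Z^6, C_1 ≅ Z^15, C_2 ≅ Z^10.

∂_1: C_1 → C_0 is given by ∂[p,q] = [q] − [p]. For instance
  ∂[v_0,v_1] = [v_1] − [v_0].
This gives a 6×15 integer matrix of rank 5; reducing to Smith normal form yields diagonal entries (1,1,1,1,1).

∂_2: C_2 → C_1 sends each 2-simplex [p,q,r] to [q,r] − [p,r] + [p,q]. For instance
  ∂[v_0,v_3,v_5] = [v_3,v_5] − [v_0,v_5] + [v_0,v_3],
  ∂[v_0,v_1,v_4] = [v_1,v_4] − [v_0,v_4] + [v_0,v_1].
As a 15×10 matrix over Z this has rank 10, with invariant factors (1,1,1,1,1,1,1,1,1,2).

Computing H_k = (kernel of ∂_k) / (image of ∂_{k+1}):

  H_0: rank C_0 − rank ∂_1 = 6 − 5 = 1, and the invariant factors of ∂_1 are all 1, so H_0 = Z.
  H_1: rank ker ∂_1 − rank ∂_2 = (15 − 5) − 10 = 0, and ∂_2 has invariant factor 2 > 1, so H_1 = Z/2.
  H_2: rank ker ∂_2 − rank ∂_3 = (10 − 10) − 0 = 0, and there is no ∂_3, so H_2 = 0.

(K is a triangulation of the real projective plane RP^2.)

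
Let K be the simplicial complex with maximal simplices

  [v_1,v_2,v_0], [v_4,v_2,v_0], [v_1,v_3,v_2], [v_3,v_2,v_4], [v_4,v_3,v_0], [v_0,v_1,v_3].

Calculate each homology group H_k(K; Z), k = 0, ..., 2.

H_0 = Z,  H_1 = 0,  H_2 = Z.

K has 5 vertices, 9 edges, 6 triangles.
rank ∂_0 = 0, rank ∂_1 = 4 ⇒ b_0 = 5 − 0 − 4 = 1; all invariant factors of ∂_1 are 1 so no torsion. So H_0 = Z.
rank ∂_1 = 4, rank ∂_2 = 5 ⇒ b_1 = 9 − 4 − 5 = 0; all invariant factors of ∂_2 are 1 so no torsion. So H_1 = 0.
rank ∂_2 = 5, rank ∂_3 = 0 ⇒ b_2 = 6 − 5 − 0 = 1. So H_2 = Z.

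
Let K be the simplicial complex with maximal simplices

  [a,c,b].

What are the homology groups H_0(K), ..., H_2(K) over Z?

We work with the vertex ordering a < b < c. The simplices of K, each written with vertices in increasing order, are:

  0-simplices (3): a, b, c
  1-simplices (3): ab, ac, bc
  2-simplices (1): abc

Hence C_0 ≅ Z^3, C_1 ≅ Z^3, C_2 ≅ Z^1.

Boundary ∂_1: C_1 → C_0 is given by ∂[p,q] = [q] − [p]. For instance
  ∂ab = b − a.
This gives a 3×3 integer matrix of rank 2; reducing to Smith normal form yields diagonal entries (1,1).

Boundary ∂_2: C_2 → C_1 maps a triangle to the signed sum of its edges. For instance
  ∂abc = bc − ac + ab.
As a 3×1 matrix over Z this has rank 1, with invariant factors (1).

Computing H_k = (kernel of ∂_k) / (image of ∂_{k+1}):

  H_0: rank C_0 − rank ∂_1 = 3 − 2 = 1, and the invariant factors of ∂_1 are all 1, so H_0 = Z.
  H_1: rank ker ∂_1 − rank ∂_2 = (3 − 2) − 1 = 0, and the invariant factors of ∂_2 are all 1, so H_1 = 0.
  H_2: rank ker ∂_2 − rank ∂_3 = (1 − 1) − 0 = 0, and there is no ∂_3, so H_2 = 0.

H_0 ≅ Z,  H_1 = 0,  H_2 = 0.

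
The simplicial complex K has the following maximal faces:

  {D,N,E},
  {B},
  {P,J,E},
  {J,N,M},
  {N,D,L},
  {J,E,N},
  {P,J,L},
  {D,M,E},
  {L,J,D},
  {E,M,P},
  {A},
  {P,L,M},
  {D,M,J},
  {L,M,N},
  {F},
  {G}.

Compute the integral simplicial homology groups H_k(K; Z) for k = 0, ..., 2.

H_0 = Z^5,  H_1 = Z/2,  H_2 = 0.

K has 11 vertices, 18 edges, 12 triangles.
rank ∂_0 = 0, rank ∂_1 = 6 ⇒ b_0 = 11 − 0 − 6 = 5; all invariant factors of ∂_1 are 1 so no torsion. So H_0 = Z^5.
rank ∂_1 = 6, rank ∂_2 = 12 ⇒ b_1 = 18 − 6 − 12 = 0; ∂_2 has invariant factor(s) [2] giving torsion. So H_1 = Z/2.
rank ∂_2 = 12, rank ∂_3 = 0 ⇒ b_2 = 12 − 12 − 0 = 0. So H_2 = 0.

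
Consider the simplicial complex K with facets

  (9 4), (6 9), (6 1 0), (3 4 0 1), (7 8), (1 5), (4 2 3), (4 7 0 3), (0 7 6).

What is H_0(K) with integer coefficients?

H_0 ≅ Z.

K has 10 vertices, 18 edges, 10 triangles, 2 3-simplices.
rank ∂_0 = 0, rank ∂_1 = 9 ⇒ b_0 = 10 − 0 − 9 = 1; all invariant factors of ∂_1 are 1 so no torsion. So H_0 ≅ Z.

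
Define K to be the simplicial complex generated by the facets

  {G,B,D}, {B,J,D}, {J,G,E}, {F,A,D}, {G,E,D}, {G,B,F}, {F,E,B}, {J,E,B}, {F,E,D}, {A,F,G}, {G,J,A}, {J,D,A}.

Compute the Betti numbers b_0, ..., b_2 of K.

Order the vertices as A < B < D < E < F < G < J. Listing each simplex with vertices in this order, K has dimension 2 with simplices:

  0-simplices (7): A, B, D, E, F, G, J
  1-simplices (18): AD, AF, AG, AJ, BD, BE, BF, BG, BJ, DE, DF, DG, DJ, EF, EG, EJ, FG, GJ
  2-simplices (12): ADF, ADJ, AFG, AGJ, BDG, BDJ, BEF, BEJ, BFG, DEF, DEG, EGJ

so the chain groups are C_0 ≅ Z^7, C_1 ≅ Z^18, C_2 ≅ Z^12.

The boundary map ∂_1: C_1 → C_0 is given by ∂[p,q] = [q] − [p].
This gives a 7×18 integer matrix of rank 6; reducing to Smith normal form yields diagonal entries (1,1,1,1,1,1).

The boundary map ∂_2: C_2 → C_1 acts by ∂[p,q,r] = [q,r] − [p,r] + [p,q]. For instance
  ∂BEF = EF − BF + BE,
  ∂DEF = EF − DF + DE.
As a 18×12 matrix over Z this has rank 12, with invariant factors (1,1,1,1,1,1,1,1,1,1,1,2).

Now H_k = ker ∂_k / im ∂_{k+1}, so:

  H_0: rank C_0 − rank ∂_1 = 7 − 6 = 1, and the invariant factors of ∂_1 are all 1, so H_0 ≅ Z.
  H_1: rank ker ∂_1 − rank ∂_2 = (18 − 6) − 12 = 0, and ∂_2 has invariant factor 2 > 1, so H_1 ≅ Z/2Z.
  H_2: rank ker ∂_2 − rank ∂_3 = (12 − 12) − 0 = 0, and there is no ∂_3, so H_2 ≅ 0.

As a check, the Euler characteristic is 7 − 18 + 12 = 1, which agrees with 1 − 0 + 0 = 1.

Hence the Betti numbers are b_0 = 1, b_1 = 0, b_2 = 0.

b_0 = 1, b_1 = 0, b_2 = 0.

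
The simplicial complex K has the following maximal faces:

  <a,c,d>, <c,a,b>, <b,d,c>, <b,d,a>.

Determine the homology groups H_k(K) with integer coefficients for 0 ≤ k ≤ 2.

H_0 = Z,  H_1 = 0,  H_2 = Z.

We work with the vertex ordering a < b < c < d. The simplices of K, each written with vertices in increasing order, are:

  0-simplices (4): a, b, c, d
  1-simplices (6): ab, ac, ad, bc, bd, cd
  2-simplices (4): abc, abd, acd, bcd

so the chain groups are C_0 ≅ Z^4, C_1 ≅ Z^6, C_2 ≅ Z^4.

∂_1: C_1 → C_0 is given by ∂[p,q] = [q] − [p]. For instance
  ∂ab = b − a.
The resulting 4×6 matrix has rank 3, and its Smith normal form has invariant factors (1,1,1).

Boundary ∂_2: C_2 → C_1 maps a triangle to the signed sum of its edges. For instance
  ∂acd = cd − ad + ac,
  ∂abc = bc − ac + ab.
The resulting 6×4 matrix has rank 3, and its Smith normal form has invariant factors (1,1,1).

From H_k ≅ ker(∂_k) / im(∂_{k+1}) we obtain:

  H_0: rank C_0 − rank ∂_1 = 4 − 3 = 1, and the invariant factors of ∂_1 are all 1, so H_0 = Z.
  H_1: rank ker ∂_1 − rank ∂_2 = (6 − 3) − 3 = 0, and the invariant factors of ∂_2 are all 1, so H_1 = 0.
  H_2: rank ker ∂_2 − rank ∂_3 = (4 − 3) − 0 = 1, and there is no ∂_3, so H_2 = Z.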